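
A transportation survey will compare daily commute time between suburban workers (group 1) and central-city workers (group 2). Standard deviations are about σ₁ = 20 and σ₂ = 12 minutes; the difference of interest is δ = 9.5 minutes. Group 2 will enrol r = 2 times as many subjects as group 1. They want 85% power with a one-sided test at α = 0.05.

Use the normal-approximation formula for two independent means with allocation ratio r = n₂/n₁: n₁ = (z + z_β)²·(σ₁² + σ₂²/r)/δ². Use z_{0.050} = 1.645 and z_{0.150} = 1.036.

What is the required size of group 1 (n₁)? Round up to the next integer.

n₁ = (z_α + z_β)² · (σ₁² + σ₂²/r) / δ²
   = (1.645 + 1.036)² · (20² + 12²/2) / 9.5²
   = 7.1878 · (400 + 72) / 90.25
   = 7.1878 · 472 / 90.25
   = 37.59
Round up → n₁ = 38; n₂ = r·n₁ = 2 × 38 = 76.

n₁ = 38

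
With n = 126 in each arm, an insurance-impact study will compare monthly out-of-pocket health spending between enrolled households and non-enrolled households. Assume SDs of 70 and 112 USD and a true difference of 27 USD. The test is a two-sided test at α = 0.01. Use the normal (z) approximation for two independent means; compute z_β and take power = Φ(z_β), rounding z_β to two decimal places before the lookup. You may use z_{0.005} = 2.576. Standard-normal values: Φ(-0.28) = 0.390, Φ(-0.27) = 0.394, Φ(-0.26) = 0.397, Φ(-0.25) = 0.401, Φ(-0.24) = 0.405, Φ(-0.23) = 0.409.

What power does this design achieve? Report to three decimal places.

z_β = δ·√(n/(σ₁²+σ₂²)) − z_{α/2}
    = 27 · √(126/17444) − 2.576
    = 27 · 0.08499 − 2.576
    = 2.2947 − 2.576 = -0.2813 → -0.28
Power = Φ(-0.28) = 0.390.

Power ≈ 0.390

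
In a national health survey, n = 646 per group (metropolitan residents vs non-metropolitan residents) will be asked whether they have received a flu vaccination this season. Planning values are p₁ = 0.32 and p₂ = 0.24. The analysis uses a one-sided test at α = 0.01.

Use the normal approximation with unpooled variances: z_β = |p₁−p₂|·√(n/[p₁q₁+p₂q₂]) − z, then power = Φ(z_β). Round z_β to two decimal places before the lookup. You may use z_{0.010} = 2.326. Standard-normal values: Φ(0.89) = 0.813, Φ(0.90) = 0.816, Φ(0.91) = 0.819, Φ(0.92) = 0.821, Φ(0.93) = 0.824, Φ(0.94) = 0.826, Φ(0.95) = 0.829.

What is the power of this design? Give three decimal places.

z_β = |p₁−p₂|·√(n/[p₁q₁+p₂q₂]) − z_α
    = 0.08 · √(646/0.4000) − 2.326
    = 0.08 · 40.1871 − 2.326
    = 3.2150 − 2.326 = 0.8890 → 0.89
Power = Φ(0.89) = 0.813.

Power ≈ 0.813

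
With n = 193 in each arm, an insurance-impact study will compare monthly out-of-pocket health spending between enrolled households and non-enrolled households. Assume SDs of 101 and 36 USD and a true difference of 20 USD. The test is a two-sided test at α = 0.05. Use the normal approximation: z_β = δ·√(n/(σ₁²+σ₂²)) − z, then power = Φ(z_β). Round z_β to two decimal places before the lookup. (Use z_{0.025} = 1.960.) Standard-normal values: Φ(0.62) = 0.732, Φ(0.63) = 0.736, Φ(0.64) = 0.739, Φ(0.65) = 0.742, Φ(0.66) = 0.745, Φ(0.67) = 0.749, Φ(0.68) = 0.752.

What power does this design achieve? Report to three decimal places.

Power ≈ 0.736

z_β = δ·√(n/(σ₁²+σ₂²)) − z_{α/2}
    = 20 · √(193/11497) − 1.960
    = 20 · 0.12956 − 1.960
    = 2.5913 − 1.960 = 0.6313 → 0.63
Power = Φ(0.63) = 0.736.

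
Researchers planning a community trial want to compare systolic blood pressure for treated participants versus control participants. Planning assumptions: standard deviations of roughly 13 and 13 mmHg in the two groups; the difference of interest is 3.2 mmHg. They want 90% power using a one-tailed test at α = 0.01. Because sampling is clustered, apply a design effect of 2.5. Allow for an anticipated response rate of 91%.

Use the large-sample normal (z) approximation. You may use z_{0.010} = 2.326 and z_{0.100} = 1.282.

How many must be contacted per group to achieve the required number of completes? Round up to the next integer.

n = 1181 per group

n = (z_α + z_β)² · (σ₁² + σ₂²) / δ²
  = (2.326 + 1.282)² · (13² + 13² = 338) / 3.2²
  = 13.0177 · 338 / 10.24
  = 429.68
Design effect: 2.5 × 429.68 = 1074.21.
Adjust for 91% response: 1074.21 / 0.91 = 1180.45.
Round up → n = 1181 per group.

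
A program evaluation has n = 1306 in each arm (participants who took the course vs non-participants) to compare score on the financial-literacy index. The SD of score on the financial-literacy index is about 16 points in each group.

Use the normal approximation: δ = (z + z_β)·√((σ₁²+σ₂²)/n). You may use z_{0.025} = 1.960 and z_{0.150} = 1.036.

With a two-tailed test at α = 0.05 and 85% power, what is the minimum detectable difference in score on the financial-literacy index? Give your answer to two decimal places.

Minimum detectable difference ≈ 1.88 points

δ = (z_{α/2} + z_β) · √((σ₁²+σ₂²)/n)
  = (1.960 + 1.036) · √(512/1306)
  = 2.996 · √0.39204
  = 2.996 · 0.6261
  = 1.8759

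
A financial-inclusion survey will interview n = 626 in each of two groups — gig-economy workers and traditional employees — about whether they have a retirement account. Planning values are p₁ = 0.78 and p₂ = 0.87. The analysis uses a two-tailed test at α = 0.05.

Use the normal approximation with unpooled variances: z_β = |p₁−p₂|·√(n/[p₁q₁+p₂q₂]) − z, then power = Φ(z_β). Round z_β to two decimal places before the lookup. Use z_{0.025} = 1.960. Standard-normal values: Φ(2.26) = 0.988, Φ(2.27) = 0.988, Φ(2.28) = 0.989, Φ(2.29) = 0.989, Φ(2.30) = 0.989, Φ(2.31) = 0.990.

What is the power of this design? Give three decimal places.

z_β = |p₁−p₂|·√(n/[p₁q₁+p₂q₂]) − z_{α/2}
    = 0.09 · √(626/0.2847) − 1.960
    = 0.09 · 46.8914 − 1.960
    = 4.2202 − 1.960 = 2.2602 → 2.26
Power = Φ(2.26) = 0.988.

Power ≈ 0.988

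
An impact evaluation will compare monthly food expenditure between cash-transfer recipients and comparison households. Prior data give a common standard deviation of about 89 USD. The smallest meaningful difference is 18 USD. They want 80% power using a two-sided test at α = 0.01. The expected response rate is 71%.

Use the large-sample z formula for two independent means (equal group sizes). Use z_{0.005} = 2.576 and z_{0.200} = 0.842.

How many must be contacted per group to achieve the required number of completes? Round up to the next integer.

n = (z_{α/2} + z_β)² · (σ₁² + σ₂²) / δ²
  = (2.576 + 0.842)² · (2·89² = 15842) / 18²
  = 11.6827 · 15842 / 324
  = 571.23
Adjust for 71% response: 571.23 / 0.71 = 804.55.
Round up → n = 805 per group.

n = 805 per group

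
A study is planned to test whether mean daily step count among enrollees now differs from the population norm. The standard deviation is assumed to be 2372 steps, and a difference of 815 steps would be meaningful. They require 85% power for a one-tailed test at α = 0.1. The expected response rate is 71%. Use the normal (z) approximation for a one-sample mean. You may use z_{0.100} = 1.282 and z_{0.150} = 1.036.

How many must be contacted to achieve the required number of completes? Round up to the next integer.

n = (z_α + z_β)² · σ² / δ²
  = (1.282 + 1.036)² · 2372² / 815²
  = 5.3731 · 5626384 / 664225
  = 45.51
Adjust for 71% response: 45.51 / 0.71 = 64.10.
Round up → n = 65.

n = 65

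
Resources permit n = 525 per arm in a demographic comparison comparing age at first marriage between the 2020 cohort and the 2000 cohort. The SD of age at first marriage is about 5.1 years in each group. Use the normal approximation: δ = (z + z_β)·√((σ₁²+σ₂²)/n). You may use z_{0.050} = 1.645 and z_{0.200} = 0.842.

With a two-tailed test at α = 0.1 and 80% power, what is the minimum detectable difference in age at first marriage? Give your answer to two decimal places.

δ = (z_{α/2} + z_β) · √((σ₁²+σ₂²)/n)
  = (1.645 + 0.842) · √(52.02/525)
  = 2.487 · √0.09909
  = 2.487 · 0.3148
  = 0.7829

Minimum detectable difference ≈ 0.78 years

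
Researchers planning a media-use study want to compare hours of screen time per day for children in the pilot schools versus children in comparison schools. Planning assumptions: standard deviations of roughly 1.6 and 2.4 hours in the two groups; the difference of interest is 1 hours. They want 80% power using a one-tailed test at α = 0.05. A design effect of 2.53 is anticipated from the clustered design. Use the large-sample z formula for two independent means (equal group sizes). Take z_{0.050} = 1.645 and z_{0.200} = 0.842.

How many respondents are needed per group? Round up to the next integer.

n = (z_α + z_β)² · (σ₁² + σ₂²) / δ²
  = (1.645 + 0.842)² · (1.6² + 2.4² = 8.32) / 1²
  = 6.1852 · 8.32 / 1
  = 51.46
Design effect: 2.53 × 51.46 = 130.20.
Round up → n = 131 per group.

n = 131 per group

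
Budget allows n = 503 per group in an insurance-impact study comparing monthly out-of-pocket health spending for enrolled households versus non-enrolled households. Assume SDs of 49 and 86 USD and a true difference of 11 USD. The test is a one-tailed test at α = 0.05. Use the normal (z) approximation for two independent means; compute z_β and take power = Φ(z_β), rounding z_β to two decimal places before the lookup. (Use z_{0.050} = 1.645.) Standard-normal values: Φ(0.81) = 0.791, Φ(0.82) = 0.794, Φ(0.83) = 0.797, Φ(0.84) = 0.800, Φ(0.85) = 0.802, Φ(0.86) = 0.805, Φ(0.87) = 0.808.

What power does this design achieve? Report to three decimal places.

z_β = δ·√(n/(σ₁²+σ₂²)) − z_α
    = 11 · √(503/9797) − 1.645
    = 11 · 0.22659 − 1.645
    = 2.4925 − 1.645 = 0.8475 → 0.85
Power = Φ(0.85) = 0.802.

Power ≈ 0.802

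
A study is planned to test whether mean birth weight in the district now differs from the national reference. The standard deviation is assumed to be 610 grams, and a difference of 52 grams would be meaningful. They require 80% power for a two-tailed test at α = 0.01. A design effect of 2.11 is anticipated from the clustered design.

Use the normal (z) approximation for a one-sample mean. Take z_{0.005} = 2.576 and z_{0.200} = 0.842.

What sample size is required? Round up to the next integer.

n = 3393

n = (z_{α/2} + z_β)² · σ² / δ²
  = (2.576 + 0.842)² · 610² / 52²
  = 11.6827 · 372100 / 2704
  = 1607.67
Design effect: 2.11 × 1607.67 = 3392.19.
Round up → n = 3393.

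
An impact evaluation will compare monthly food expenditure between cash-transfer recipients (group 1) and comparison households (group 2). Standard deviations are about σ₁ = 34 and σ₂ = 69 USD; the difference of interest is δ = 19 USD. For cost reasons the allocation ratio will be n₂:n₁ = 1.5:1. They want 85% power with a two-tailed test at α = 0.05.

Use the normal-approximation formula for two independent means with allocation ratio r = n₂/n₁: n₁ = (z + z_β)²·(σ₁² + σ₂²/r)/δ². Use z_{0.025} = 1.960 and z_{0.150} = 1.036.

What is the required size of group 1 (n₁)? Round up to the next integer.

n₁ = (z_{α/2} + z_β)² · (σ₁² + σ₂²/r) / δ²
   = (1.960 + 1.036)² · (34² + 69²/1.5) / 19²
   = 8.9760 · (1156 + 3174) / 361
   = 8.9760 · 4330 / 361
   = 107.66
Round up → n₁ = 108; n₂ = r·n₁ = 1.5 × 108 = 162.

n₁ = 108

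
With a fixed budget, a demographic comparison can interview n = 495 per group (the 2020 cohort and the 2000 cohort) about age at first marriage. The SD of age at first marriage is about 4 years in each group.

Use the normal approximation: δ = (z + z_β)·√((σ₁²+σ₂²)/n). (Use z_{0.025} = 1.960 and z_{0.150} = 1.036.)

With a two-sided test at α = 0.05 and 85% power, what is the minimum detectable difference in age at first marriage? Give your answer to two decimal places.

δ = (z_{α/2} + z_β) · √((σ₁²+σ₂²)/n)
  = (1.960 + 1.036) · √(32/495)
  = 2.996 · √0.06465
  = 2.996 · 0.2543
  = 0.7618

Minimum detectable difference ≈ 0.76 years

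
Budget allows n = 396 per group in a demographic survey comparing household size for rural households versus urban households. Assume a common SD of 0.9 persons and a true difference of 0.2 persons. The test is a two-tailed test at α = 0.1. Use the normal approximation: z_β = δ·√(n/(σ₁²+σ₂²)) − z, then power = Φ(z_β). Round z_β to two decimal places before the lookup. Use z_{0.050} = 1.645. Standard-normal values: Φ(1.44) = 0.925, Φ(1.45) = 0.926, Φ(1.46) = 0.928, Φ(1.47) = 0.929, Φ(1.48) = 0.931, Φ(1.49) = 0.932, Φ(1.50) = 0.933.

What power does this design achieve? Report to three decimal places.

z_β = δ·√(n/(σ₁²+σ₂²)) − z_{α/2}
    = 0.2 · √(396/1.62) − 1.645
    = 0.2 · 15.63472 − 1.645
    = 3.1269 − 1.645 = 1.4819 → 1.48
Power = Φ(1.48) = 0.931.

Power ≈ 0.931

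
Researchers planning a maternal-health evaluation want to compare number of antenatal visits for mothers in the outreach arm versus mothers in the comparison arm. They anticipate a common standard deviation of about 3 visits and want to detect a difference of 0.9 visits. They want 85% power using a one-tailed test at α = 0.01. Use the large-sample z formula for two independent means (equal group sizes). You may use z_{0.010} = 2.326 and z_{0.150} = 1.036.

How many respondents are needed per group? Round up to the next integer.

n = 252 per group

n = (z_α + z_β)² · (σ₁² + σ₂²) / δ²
  = (2.326 + 1.036)² · (2·3² = 18) / 0.9²
  = 11.3030 · 18 / 0.81
  = 251.18
Round up → n = 252 per group.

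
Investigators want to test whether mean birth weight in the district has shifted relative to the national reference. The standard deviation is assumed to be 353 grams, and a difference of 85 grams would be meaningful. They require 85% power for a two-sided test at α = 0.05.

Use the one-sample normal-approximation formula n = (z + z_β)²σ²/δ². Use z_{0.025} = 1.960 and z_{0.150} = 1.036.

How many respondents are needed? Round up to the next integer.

n = (z_{α/2} + z_β)² · σ² / δ²
  = (1.960 + 1.036)² · 353² / 85²
  = 8.9760 · 124609 / 7225
  = 154.81
Round up → n = 155.

n = 155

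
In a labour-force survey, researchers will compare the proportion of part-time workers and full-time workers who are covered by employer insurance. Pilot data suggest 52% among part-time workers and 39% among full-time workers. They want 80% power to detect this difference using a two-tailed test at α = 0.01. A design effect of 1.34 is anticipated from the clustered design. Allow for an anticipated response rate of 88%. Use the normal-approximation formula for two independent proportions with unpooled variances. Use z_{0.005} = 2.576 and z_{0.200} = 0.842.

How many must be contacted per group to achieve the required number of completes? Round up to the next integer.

n = 514 per group

n = (z_{α/2} + z_β)² · [p₁(1−p₁) + p₂(1−p₂)] / (p₁ − p₂)²
  = (2.576 + 0.842)² · (0.52·0.48 + 0.39·0.61) / (0.13)²
  = (3.418)² · (0.2496 + 0.2379) / 0.0169
  = 11.6827 · 0.4875 / 0.0169
  = 337.00
Design effect: 1.34 × 337.00 = 451.58.
Adjust for 88% response: 451.58 / 0.88 = 513.16.
Round up → n = 514 per group.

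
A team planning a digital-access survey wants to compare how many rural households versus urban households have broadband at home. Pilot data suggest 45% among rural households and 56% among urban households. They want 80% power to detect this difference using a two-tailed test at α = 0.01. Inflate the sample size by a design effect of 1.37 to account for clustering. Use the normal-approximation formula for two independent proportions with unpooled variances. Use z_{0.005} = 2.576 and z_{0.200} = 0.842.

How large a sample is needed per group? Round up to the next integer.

n = (z_{α/2} + z_β)² · [p₁(1−p₁) + p₂(1−p₂)] / (p₁ − p₂)²
  = (2.576 + 0.842)² · (0.45·0.55 + 0.56·0.44) / (-0.11)²
  = (3.418)² · (0.2475 + 0.2464) / 0.0121
  = 11.6827 · 0.4939 / 0.0121
  = 476.87
Design effect: 1.37 × 476.87 = 653.31.
Round up → n = 654 per group.

n = 654 per group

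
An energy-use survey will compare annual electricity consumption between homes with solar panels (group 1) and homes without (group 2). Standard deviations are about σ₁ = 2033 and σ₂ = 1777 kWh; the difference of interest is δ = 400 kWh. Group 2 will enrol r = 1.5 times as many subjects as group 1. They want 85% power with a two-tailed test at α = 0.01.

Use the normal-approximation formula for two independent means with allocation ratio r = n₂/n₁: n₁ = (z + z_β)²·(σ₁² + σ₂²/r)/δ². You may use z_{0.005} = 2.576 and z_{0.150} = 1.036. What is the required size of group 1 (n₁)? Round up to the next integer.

n₁ = (z_{α/2} + z_β)² · (σ₁² + σ₂²/r) / δ²
   = (2.576 + 1.036)² · (2033² + 1777²/1.5) / 400²
   = 13.0465 · (4133089 + 2105152.7) / 160000
   = 13.0465 · 6238241.7 / 160000
   = 508.67
Round up → n₁ = 509; n₂ = r·n₁ = 1.5 × 509 = 764.

n₁ = 509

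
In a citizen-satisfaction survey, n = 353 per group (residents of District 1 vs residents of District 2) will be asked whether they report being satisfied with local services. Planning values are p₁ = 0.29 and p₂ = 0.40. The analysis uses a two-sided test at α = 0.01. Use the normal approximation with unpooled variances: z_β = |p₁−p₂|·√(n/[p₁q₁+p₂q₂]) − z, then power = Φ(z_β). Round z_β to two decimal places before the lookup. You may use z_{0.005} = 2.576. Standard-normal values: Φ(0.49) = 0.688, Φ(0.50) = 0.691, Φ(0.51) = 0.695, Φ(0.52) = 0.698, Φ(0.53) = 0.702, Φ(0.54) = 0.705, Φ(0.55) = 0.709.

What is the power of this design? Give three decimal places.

z_β = |p₁−p₂|·√(n/[p₁q₁+p₂q₂]) − z_{α/2}
    = 0.11 · √(353/0.4459) − 2.576
    = 0.11 · 28.1364 − 2.576
    = 3.0950 − 2.576 = 0.5190 → 0.52
Power = Φ(0.52) = 0.698.

Power ≈ 0.698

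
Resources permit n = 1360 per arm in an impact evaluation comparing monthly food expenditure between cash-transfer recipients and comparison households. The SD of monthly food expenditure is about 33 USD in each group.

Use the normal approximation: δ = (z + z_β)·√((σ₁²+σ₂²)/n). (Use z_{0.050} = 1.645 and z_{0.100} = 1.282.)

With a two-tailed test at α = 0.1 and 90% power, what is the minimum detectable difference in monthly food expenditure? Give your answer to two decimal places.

δ = (z_{α/2} + z_β) · √((σ₁²+σ₂²)/n)
  = (1.645 + 1.282) · √(2178/1360)
  = 2.927 · √1.6015
  = 2.927 · 1.2655
  = 3.7041

Minimum detectable difference ≈ 3.70 USD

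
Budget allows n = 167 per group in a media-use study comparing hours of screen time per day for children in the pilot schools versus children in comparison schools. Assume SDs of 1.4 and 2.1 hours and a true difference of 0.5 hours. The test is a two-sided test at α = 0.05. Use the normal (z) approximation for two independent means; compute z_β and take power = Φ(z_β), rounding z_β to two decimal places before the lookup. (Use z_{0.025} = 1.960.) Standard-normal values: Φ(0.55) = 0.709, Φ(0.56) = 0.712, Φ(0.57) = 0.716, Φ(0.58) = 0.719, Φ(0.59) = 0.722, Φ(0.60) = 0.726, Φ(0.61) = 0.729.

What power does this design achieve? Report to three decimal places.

z_β = δ·√(n/(σ₁²+σ₂²)) − z_{α/2}
    = 0.5 · √(167/6.37) − 1.960
    = 0.5 · 5.12022 − 1.960
    = 2.5601 − 1.960 = 0.6001 → 0.60
Power = Φ(0.60) = 0.726.

Power ≈ 0.726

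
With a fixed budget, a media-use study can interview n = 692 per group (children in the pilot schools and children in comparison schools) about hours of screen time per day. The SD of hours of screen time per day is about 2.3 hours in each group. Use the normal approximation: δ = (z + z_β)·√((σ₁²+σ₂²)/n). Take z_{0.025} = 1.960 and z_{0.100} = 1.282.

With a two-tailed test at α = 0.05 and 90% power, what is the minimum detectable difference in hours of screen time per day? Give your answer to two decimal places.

δ = (z_{α/2} + z_β) · √((σ₁²+σ₂²)/n)
  = (1.960 + 1.282) · √(10.58/692)
  = 3.242 · √0.01529
  = 3.242 · 0.1236
  = 0.4009

Minimum detectable difference ≈ 0.40 hours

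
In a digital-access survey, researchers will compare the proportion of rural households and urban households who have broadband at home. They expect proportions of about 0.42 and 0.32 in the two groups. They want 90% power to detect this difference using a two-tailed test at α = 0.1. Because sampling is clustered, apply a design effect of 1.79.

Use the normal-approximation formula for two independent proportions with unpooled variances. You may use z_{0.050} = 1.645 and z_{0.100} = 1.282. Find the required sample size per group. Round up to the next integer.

n = 708 per group

n = (z_{α/2} + z_β)² · [p₁(1−p₁) + p₂(1−p₂)] / (p₁ − p₂)²
  = (1.645 + 1.282)² · (0.42·0.58 + 0.32·0.68) / (0.10)²
  = (2.927)² · (0.2436 + 0.2176) / 0.0100
  = 8.5673 · 0.4612 / 0.0100
  = 395.13
Design effect: 1.79 × 395.13 = 707.27.
Round up → n = 708 per group.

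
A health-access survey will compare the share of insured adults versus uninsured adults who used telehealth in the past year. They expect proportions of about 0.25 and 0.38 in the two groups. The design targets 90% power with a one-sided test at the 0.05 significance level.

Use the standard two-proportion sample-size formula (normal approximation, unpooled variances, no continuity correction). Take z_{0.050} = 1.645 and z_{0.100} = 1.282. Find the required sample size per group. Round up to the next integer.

n = (z_α + z_β)² · [p₁(1−p₁) + p₂(1−p₂)] / (p₁ − p₂)²
  = (1.645 + 1.282)² · (0.25·0.75 + 0.38·0.62) / (-0.13)²
  = (2.927)² · (0.1875 + 0.2356) / 0.0169
  = 8.5673 · 0.4231 / 0.0169
  = 214.49
Round up → n = 215 per group.

n = 215 per group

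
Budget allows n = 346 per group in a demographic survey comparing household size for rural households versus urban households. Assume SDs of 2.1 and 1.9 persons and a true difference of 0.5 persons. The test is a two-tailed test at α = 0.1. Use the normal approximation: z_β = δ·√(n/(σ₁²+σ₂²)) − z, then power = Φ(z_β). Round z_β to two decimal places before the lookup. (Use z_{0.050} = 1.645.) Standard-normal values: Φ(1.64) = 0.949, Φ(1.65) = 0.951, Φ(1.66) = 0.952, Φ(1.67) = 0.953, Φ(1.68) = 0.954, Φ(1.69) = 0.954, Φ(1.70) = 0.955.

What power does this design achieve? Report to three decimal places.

Power ≈ 0.949

z_β = δ·√(n/(σ₁²+σ₂²)) − z_{α/2}
    = 0.5 · √(346/8.02) − 1.645
    = 0.5 · 6.56827 − 1.645
    = 3.2841 − 1.645 = 1.6391 → 1.64
Power = Φ(1.64) = 0.949.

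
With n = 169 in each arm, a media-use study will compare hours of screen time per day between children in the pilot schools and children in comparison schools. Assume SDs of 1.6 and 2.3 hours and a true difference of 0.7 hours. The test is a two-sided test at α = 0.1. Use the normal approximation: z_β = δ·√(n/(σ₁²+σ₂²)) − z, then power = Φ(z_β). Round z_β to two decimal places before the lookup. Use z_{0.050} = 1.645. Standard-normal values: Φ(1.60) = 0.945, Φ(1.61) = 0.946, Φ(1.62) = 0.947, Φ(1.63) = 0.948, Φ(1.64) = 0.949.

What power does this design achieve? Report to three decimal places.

z_β = δ·√(n/(σ₁²+σ₂²)) − z_{α/2}
    = 0.7 · √(169/7.85) − 1.645
    = 0.7 · 4.63990 − 1.645
    = 3.2479 − 1.645 = 1.6029 → 1.60
Power = Φ(1.60) = 0.945.

Power ≈ 0.945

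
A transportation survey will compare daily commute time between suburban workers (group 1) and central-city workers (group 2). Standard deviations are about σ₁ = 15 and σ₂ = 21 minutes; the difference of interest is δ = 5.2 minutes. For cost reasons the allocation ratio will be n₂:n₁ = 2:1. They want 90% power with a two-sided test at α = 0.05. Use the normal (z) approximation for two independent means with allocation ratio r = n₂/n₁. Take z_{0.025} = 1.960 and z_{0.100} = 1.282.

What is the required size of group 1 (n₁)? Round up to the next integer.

n₁ = 174

n₁ = (z_{α/2} + z_β)² · (σ₁² + σ₂²/r) / δ²
   = (1.960 + 1.282)² · (15² + 21²/2) / 5.2²
   = 10.5106 · (225 + 220.5) / 27.04
   = 10.5106 · 445.5 / 27.04
   = 173.17
Round up → n₁ = 174; n₂ = r·n₁ = 2 × 174 = 348.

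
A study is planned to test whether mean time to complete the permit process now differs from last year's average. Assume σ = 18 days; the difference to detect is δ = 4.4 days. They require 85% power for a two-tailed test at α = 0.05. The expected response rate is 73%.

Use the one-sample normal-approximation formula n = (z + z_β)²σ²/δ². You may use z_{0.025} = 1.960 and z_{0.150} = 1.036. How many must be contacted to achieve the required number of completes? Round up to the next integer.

n = 206

n = (z_{α/2} + z_β)² · σ² / δ²
  = (1.960 + 1.036)² · 18² / 4.4²
  = 8.9760 · 324 / 19.36
  = 150.22
Adjust for 73% response: 150.22 / 0.73 = 205.78.
Round up → n = 206.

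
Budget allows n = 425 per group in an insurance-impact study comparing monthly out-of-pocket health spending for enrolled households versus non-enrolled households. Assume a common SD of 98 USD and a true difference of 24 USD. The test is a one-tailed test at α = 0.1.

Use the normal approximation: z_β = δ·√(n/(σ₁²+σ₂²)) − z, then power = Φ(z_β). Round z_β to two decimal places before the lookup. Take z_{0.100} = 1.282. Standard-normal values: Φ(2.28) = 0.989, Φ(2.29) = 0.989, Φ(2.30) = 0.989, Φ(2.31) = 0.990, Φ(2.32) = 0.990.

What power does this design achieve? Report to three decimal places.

Power ≈ 0.989

z_β = δ·√(n/(σ₁²+σ₂²)) − z_α
    = 24 · √(425/19208) − 1.282
    = 24 · 0.14875 − 1.282
    = 3.5700 − 1.282 = 2.2880 → 2.29
Power = Φ(2.29) = 0.989.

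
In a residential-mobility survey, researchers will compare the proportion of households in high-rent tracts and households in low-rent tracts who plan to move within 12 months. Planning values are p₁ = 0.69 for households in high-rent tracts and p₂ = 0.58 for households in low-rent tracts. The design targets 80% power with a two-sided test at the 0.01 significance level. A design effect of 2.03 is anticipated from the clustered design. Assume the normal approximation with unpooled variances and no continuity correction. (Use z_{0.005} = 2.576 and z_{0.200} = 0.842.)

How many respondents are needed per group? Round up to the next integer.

n = 897 per group

n = (z_{α/2} + z_β)² · [p₁(1−p₁) + p₂(1−p₂)] / (p₁ − p₂)²
  = (2.576 + 0.842)² · (0.69·0.31 + 0.58·0.42) / (0.11)²
  = (3.418)² · (0.2139 + 0.2436) / 0.0121
  = 11.6827 · 0.4575 / 0.0121
  = 441.72
Design effect: 2.03 × 441.72 = 896.70.
Round up → n = 897 per group.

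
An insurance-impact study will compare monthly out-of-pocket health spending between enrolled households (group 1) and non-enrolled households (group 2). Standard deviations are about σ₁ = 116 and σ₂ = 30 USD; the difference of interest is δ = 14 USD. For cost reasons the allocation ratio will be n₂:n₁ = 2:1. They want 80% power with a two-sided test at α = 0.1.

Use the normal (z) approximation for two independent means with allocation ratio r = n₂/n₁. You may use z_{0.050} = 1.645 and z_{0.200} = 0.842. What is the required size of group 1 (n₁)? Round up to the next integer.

n₁ = (z_{α/2} + z_β)² · (σ₁² + σ₂²/r) / δ²
   = (1.645 + 0.842)² · (116² + 30²/2) / 14²
   = 6.1852 · (13456 + 450) / 196
   = 6.1852 · 13906 / 196
   = 438.83
Round up → n₁ = 439; n₂ = r·n₁ = 2 × 439 = 878.

n₁ = 439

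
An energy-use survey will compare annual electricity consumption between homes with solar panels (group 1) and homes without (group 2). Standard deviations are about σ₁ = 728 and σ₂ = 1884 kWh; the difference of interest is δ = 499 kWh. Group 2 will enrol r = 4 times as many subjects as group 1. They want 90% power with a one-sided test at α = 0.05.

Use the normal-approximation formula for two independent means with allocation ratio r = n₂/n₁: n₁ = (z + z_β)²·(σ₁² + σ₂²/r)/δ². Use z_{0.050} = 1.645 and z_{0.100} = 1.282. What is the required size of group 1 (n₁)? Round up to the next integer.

n₁ = (z_α + z_β)² · (σ₁² + σ₂²/r) / δ²
   = (1.645 + 1.282)² · (728² + 1884²/4) / 499²
   = 8.5673 · (529984 + 887364) / 249001
   = 8.5673 · 1417348 / 249001
   = 48.77
Round up → n₁ = 49; n₂ = r·n₁ = 4 × 49 = 196.

n₁ = 49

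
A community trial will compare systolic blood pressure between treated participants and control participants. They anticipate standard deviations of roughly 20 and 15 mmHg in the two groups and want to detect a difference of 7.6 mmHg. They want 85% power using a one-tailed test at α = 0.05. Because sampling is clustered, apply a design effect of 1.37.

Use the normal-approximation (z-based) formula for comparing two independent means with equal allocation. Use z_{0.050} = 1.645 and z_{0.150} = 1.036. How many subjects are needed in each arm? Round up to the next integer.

n = (z_α + z_β)² · (σ₁² + σ₂²) / δ²
  = (1.645 + 1.036)² · (20² + 15² = 625) / 7.6²
  = 7.1878 · 625 / 57.76
  = 77.78
Design effect: 1.37 × 77.78 = 106.55.
Round up → n = 107 per group.

n = 107 per group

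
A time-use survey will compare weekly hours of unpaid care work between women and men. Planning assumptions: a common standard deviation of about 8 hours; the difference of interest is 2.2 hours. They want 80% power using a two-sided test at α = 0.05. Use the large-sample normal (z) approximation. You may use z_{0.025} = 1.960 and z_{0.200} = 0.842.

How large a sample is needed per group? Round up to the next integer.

n = (z_{α/2} + z_β)² · (σ₁² + σ₂²) / δ²
  = (1.960 + 0.842)² · (2·8² = 128) / 2.2²
  = 7.8512 · 128 / 4.84
  = 207.64
Round up → n = 208 per group.

n = 208 per group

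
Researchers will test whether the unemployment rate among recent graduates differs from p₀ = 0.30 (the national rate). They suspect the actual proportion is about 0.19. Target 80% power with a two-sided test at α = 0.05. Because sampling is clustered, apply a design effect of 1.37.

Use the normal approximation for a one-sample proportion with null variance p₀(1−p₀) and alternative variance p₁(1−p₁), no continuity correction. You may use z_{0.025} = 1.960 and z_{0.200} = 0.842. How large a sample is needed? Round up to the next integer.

n = 171

n = [z_{α/2}·√(p₀q₀) + z_β·√(p₁q₁)]² / (p₁ − p₀)²
  = [1.960·√(0.30·0.70) + 0.842·√(0.19·0.81)]² / (-0.11)²
  = [1.960·0.4583 + 0.842·0.3923]² / 0.0121
  = [1.2285]² / 0.0121
  = 124.73
Design effect: 1.37 × 124.73 = 170.88.
Round up → n = 171.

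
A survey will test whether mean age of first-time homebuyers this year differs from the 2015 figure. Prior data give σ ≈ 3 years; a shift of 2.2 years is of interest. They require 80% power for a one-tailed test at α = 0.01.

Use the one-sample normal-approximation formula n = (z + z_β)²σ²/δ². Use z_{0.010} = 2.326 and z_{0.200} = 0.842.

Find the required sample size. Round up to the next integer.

n = (z_α + z_β)² · σ² / δ²
  = (2.326 + 0.842)² · 3² / 2.2²
  = 10.0362 · 9 / 4.84
  = 18.66
Round up → n = 19.

n = 19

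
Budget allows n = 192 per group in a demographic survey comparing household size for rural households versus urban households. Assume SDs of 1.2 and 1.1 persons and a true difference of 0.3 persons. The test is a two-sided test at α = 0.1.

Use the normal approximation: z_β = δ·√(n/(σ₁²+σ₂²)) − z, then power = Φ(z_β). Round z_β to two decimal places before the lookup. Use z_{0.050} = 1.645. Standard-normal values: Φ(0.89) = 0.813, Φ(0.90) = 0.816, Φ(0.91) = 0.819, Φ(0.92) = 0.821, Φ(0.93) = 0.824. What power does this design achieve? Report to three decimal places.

z_β = δ·√(n/(σ₁²+σ₂²)) − z_{α/2}
    = 0.3 · √(192/2.65) − 1.645
    = 0.3 · 8.51192 − 1.645
    = 2.5536 − 1.645 = 0.9086 → 0.91
Power = Φ(0.91) = 0.819.

Power ≈ 0.819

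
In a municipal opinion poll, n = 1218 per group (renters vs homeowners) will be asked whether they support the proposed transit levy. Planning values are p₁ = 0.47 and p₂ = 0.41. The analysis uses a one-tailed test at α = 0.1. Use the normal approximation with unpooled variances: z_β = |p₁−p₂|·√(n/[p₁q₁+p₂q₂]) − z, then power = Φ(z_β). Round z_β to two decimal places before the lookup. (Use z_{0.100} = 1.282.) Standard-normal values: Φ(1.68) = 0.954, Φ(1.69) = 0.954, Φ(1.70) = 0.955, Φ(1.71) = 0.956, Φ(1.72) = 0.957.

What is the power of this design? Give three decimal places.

Power ≈ 0.956

z_β = |p₁−p₂|·√(n/[p₁q₁+p₂q₂]) − z_α
    = 0.06 · √(1218/0.4910) − 1.282
    = 0.06 · 49.8061 − 1.282
    = 2.9884 − 1.282 = 1.7064 → 1.71
Power = Φ(1.71) = 0.956.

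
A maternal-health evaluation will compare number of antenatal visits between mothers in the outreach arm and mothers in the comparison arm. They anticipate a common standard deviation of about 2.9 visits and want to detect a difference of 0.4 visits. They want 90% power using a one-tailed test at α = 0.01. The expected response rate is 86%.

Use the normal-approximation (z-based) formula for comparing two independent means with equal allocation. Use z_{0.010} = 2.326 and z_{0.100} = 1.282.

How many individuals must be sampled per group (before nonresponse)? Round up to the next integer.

n = 1592 per group

n = (z_α + z_β)² · (σ₁² + σ₂²) / δ²
  = (2.326 + 1.282)² · (2·2.9² = 16.82) / 0.4²
  = 13.0177 · 16.82 / 0.16
  = 1368.48
Adjust for 86% response: 1368.48 / 0.86 = 1591.26.
Round up → n = 1592 per group.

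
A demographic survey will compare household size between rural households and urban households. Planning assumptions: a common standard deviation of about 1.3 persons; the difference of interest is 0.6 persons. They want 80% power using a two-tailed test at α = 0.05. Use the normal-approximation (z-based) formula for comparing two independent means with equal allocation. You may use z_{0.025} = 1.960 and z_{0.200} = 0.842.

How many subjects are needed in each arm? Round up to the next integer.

n = 74 per group

n = (z_{α/2} + z_β)² · (σ₁² + σ₂²) / δ²
  = (1.960 + 0.842)² · (2·1.3² = 3.38) / 0.6²
  = 7.8512 · 3.38 / 0.36
  = 73.71
Round up → n = 74 per group.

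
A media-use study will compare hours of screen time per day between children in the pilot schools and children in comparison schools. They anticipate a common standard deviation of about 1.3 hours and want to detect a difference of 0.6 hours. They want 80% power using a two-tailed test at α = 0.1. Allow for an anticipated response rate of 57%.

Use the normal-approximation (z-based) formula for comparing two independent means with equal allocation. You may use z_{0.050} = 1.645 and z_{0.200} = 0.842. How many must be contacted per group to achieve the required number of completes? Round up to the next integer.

n = (z_{α/2} + z_β)² · (σ₁² + σ₂²) / δ²
  = (1.645 + 0.842)² · (2·1.3² = 3.38) / 0.6²
  = 6.1852 · 3.38 / 0.36
  = 58.07
Adjust for 57% response: 58.07 / 0.57 = 101.88.
Round up → n = 102 per group.

n = 102 per group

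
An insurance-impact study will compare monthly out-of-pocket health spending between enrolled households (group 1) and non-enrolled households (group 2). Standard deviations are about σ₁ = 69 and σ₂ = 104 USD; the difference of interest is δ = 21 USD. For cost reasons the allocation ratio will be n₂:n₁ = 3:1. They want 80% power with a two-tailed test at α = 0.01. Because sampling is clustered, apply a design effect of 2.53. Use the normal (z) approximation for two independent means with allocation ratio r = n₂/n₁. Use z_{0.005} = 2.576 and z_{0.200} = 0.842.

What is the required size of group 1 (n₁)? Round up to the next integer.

n₁ = (z_{α/2} + z_β)² · (σ₁² + σ₂²/r) / δ²
   = (2.576 + 0.842)² · (69² + 104²/3) / 21²
   = 11.6827 · (4761 + 3605.3) / 441
   = 11.6827 · 8366.3 / 441
   = 221.64
Design effect: 2.53 × 221.64 = 560.74.
Round up → n₁ = 561; n₂ = r·n₁ = 3 × 561 = 1683.

n₁ = 561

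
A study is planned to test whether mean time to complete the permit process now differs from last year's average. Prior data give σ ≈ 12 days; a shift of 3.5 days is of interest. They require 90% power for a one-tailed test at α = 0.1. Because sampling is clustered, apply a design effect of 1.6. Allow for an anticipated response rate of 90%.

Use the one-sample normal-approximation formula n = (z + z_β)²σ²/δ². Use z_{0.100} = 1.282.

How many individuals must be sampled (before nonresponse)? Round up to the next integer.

n = 138

n = (z_α + z_β)² · σ² / δ²
  = (1.282 + 1.282)² · 12² / 3.5²
  = 6.5741 · 144 / 12.25
  = 77.28
Design effect: 1.6 × 77.28 = 123.65.
Adjust for 90% response: 123.65 / 0.90 = 137.39.
Round up → n = 138.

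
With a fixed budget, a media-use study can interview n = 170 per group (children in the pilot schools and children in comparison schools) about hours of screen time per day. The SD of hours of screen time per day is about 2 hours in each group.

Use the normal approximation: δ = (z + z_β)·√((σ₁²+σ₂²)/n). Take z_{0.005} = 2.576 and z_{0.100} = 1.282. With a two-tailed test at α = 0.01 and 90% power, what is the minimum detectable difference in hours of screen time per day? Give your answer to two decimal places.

δ = (z_{α/2} + z_β) · √((σ₁²+σ₂²)/n)
  = (2.576 + 1.282) · √(8/170)
  = 3.858 · √0.04706
  = 3.858 · 0.2169
  = 0.8369

Minimum detectable difference ≈ 0.84 hours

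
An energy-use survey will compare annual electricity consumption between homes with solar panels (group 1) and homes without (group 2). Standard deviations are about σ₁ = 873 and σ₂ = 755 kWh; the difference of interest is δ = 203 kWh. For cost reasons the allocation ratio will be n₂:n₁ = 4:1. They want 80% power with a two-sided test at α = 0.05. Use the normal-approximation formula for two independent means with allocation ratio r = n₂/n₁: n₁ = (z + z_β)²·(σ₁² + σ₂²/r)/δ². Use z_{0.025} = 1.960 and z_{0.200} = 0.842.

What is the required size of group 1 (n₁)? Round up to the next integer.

n₁ = (z_{α/2} + z_β)² · (σ₁² + σ₂²/r) / δ²
   = (1.960 + 0.842)² · (873² + 755²/4) / 203²
   = 7.8512 · (762129 + 142506.2) / 41209
   = 7.8512 · 904635.2 / 41209
   = 172.35
Round up → n₁ = 173; n₂ = r·n₁ = 4 × 173 = 692.

n₁ = 173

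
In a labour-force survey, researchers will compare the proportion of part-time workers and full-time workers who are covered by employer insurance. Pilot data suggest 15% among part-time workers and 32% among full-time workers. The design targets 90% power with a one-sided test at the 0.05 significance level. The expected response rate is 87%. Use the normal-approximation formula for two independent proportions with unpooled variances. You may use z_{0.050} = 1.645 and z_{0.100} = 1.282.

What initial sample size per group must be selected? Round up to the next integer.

n = 118 per group

n = (z_α + z_β)² · [p₁(1−p₁) + p₂(1−p₂)] / (p₁ − p₂)²
  = (1.645 + 1.282)² · (0.15·0.85 + 0.32·0.68) / (-0.17)²
  = (2.927)² · (0.1275 + 0.2176) / 0.0289
  = 8.5673 · 0.3451 / 0.0289
  = 102.30
Adjust for 87% response: 102.30 / 0.87 = 117.59.
Round up → n = 118 per group.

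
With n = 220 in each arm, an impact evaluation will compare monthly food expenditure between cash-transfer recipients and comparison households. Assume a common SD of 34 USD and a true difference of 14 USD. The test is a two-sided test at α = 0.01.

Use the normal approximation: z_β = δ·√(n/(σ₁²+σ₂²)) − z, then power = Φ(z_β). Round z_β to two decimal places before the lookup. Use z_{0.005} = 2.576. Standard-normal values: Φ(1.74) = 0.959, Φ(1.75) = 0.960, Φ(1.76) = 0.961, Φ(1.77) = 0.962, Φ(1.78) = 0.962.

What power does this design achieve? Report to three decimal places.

z_β = δ·√(n/(σ₁²+σ₂²)) − z_{α/2}
    = 14 · √(220/2312) − 2.576
    = 14 · 0.30847 − 2.576
    = 4.3186 − 2.576 = 1.7426 → 1.74
Power = Φ(1.74) = 0.959.

Power ≈ 0.959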